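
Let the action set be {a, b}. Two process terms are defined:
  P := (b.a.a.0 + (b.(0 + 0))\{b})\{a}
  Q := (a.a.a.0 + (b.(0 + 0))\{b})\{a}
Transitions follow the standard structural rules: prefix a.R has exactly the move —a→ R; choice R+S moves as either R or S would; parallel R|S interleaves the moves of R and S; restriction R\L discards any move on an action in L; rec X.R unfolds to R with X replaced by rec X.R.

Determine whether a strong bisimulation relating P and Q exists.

not bisimilar

Reachable graph of P (2 states):
  p0 = (b.a.a.0 + (b.(0 + 0))\{b})\{a} → --b--▸ p1
  p1 = (a.a.0)\{a} → (no moves)
Reachable graph of Q (1 states):
  q0 = (a.a.a.0 + (b.(0 + 0))\{b})\{a} → (no moves)
Bisimilarity quotient blocks:
  B0 = {p0}
  B1 = {p1, q0}
p0 ∈ B0, q0 ∈ B1 → different blocks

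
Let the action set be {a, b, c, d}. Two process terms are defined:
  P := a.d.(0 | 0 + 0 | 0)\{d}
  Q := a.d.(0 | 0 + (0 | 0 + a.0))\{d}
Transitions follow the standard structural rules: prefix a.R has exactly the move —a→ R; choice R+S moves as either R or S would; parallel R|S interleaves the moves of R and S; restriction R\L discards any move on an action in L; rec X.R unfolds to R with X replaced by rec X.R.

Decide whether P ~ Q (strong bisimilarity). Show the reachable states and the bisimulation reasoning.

Reachable graph of P (3 states):
  m0 = a.d.(0 | 0 + 0 | 0)\{d} has moves ··a··> m1
  m1 = d.(0 | 0 + 0 | 0)\{d} has moves ··d··> m2
  m2 = (0 | 0 + 0 | 0)\{d} has moves ·
Reachable graph of Q (4 states):
  n0 = a.d.(0 | 0 + (0 | 0 + a.0))\{d} has moves ··a··> n1
  n1 = d.(0 | 0 + (0 | 0 + a.0))\{d} has moves ··d··> n2
  n2 = (0 | 0 + (0 | 0 + a.0))\{d} has moves ··a··> n3
  n3 = 0\{d} has moves ·
Bisimilarity quotient blocks:
  B0 = {m0}
  B1 = {m1}
  B2 = {m2, n3}
  B3 = {n0}
  B4 = {n1}
  B5 = {n2}
m0 ∈ B0, n0 ∈ B3 → different blocks

not bisimilar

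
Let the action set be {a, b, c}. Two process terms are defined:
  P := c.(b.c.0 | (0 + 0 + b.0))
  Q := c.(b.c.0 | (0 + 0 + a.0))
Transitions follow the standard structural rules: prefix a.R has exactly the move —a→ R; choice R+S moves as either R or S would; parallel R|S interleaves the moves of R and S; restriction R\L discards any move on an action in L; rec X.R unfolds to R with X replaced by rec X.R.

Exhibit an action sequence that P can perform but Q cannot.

cbb

LTS(P): 7 reachable states
  m0 = c.(b.c.0 | (0 + 0 + b.0)) :: =c=> m1
  m1 = b.c.0 | (0 + 0 + b.0) :: =b=> m2, =b=> m3
  m2 = b.c.0 | 0 :: =b=> m4
  m3 = c.0 | (0 + 0 + b.0) :: =b=> m4, =c=> m5
  m4 = c.0 | 0 :: =c=> m6
  m5 = 0 | (0 + 0 + b.0) :: =b=> m6
  m6 = 0 | 0 :: ∅
LTS(Q): 7 reachable states
  n0 = c.(b.c.0 | (0 + 0 + a.0)) :: =c=> n1
  n1 = b.c.0 | (0 + 0 + a.0) :: =a=> n2, =b=> n3
  n2 = b.c.0 | 0 :: =b=> n4
  n3 = c.0 | (0 + 0 + a.0) :: =a=> n4, =c=> n5
  n4 = c.0 | 0 :: =c=> n6
  n5 = 0 | (0 + 0 + a.0) :: =a=> n6
  n6 = 0 | 0 :: ∅
Trace ⟨cbb⟩ through P, begin at {m0}:
  step 1 (c): {m1}
  step 2 (b): {m2, m3}
  step 3 (b): {m4}
  P completes σ.
Trace ⟨cbb⟩ through Q, begin at {n0}:
  step 1 (c): {n1}
  step 2 (b): {n3}
  step 3 (b): ∅  — Q cannot continue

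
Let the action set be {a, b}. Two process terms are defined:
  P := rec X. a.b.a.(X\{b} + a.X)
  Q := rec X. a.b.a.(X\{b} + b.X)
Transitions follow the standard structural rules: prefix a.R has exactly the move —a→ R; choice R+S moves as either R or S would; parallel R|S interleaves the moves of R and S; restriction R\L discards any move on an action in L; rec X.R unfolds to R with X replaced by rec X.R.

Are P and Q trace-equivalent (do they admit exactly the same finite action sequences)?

LTS(P): 5 reachable states
  u0 = rec X. a.b.a.(X\{b} + a.X) | —a→ u1
  u1 = b.a.((rec X. a.b.a.(X\{b} + a.X))\{b} + a.(rec X. a.b.a.(X\{b} + a.X))) | —b→ u2
  u2 = a.((rec X. a.b.a.(X\{b} + a.X))\{b} + a.(rec X. a.b.a.(X\{b} + a.X))) | —a→ u3
  u3 = (rec X. a.b.a.(X\{b} + a.X))\{b} + a.(rec X. a.b.a.(X\{b} + a.X)) | —a→ u0, —a→ u4
  u4 = (b.a.((rec X. a.b.a.(X\{b} + a.X))\{b} + a.(rec X. a.b.a.(X\{b} + a.X))))\{b} | ∅
LTS(Q): 5 reachable states
  v0 = rec X. a.b.a.(X\{b} + b.X) | —a→ v1
  v1 = b.a.((rec X. a.b.a.(X\{b} + b.X))\{b} + b.(rec X. a.b.a.(X\{b} + b.X))) | —b→ v2
  v2 = a.((rec X. a.b.a.(X\{b} + b.X))\{b} + b.(rec X. a.b.a.(X\{b} + b.X))) | —a→ v3
  v3 = (rec X. a.b.a.(X\{b} + b.X))\{b} + b.(rec X. a.b.a.(X\{b} + b.X)) | —a→ v4, —b→ v0
  v4 = (b.a.((rec X. a.b.a.(X\{b} + b.X))\{b} + b.(rec X. a.b.a.(X\{b} + b.X))))\{b} | ∅
Trace ⟨abaaa⟩ through P, begin at {u0}:
  step 1 (a): {u1}
  step 2 (b): {u2}
  step 3 (a): {u3}
  step 4 (a): {u0, u4}
  step 5 (a): {u1}
  — P admits the full trace.
Trace ⟨abaaa⟩ through Q, begin at {v0}:
  step 1 (a): {v1}
  step 2 (b): {v2}
  step 3 (a): {v3}
  step 4 (a): {v4}
  step 5 (a): ∅ (Q stuck)

trace-distinct — witness ⟨abaaa⟩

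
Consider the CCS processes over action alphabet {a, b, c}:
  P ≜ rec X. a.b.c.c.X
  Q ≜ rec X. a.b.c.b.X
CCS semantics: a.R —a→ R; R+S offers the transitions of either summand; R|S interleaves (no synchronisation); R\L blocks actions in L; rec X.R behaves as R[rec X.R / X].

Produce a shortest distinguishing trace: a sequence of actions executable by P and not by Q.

Reachable graph of P (4 states):
  s0 = rec X. a.b.c.c.X has moves --a--▸ s1
  s1 = b.c.c.(rec X. a.b.c.c.X) has moves --b--▸ s2
  s2 = c.c.(rec X. a.b.c.c.X) has moves --c--▸ s3
  s3 = c.(rec X. a.b.c.c.X) has moves --c--▸ s0
Reachable graph of Q (4 states):
  t0 = rec X. a.b.c.b.X has moves --a--▸ t1
  t1 = b.c.b.(rec X. a.b.c.b.X) has moves --b--▸ t2
  t2 = c.b.(rec X. a.b.c.b.X) has moves --c--▸ t3
  t3 = b.(rec X. a.b.c.b.X) has moves --b--▸ t0
Trace ⟨abcc⟩ through P, begin at {s0}:
  [1] a ⇒ {s1}
  [2] b ⇒ {s2}
  [3] c ⇒ {s3}
  [4] c ⇒ {s0}
  ✓ P
Trace ⟨abcc⟩ through Q, begin at {t0}:
  [1] a ⇒ {t1}
  [2] b ⇒ {t2}
  [3] c ⇒ {t3}
  [4] c ⇒ ∅ (Q stuck)

abcc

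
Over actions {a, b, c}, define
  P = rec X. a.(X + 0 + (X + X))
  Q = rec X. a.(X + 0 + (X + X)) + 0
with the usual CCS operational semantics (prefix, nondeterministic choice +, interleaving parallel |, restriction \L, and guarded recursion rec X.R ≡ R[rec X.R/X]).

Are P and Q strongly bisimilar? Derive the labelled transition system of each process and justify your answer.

YES

LTS(P): 2 reachable states
  p0 = rec X. a.(X + 0 + (X + X)) ⊢ —a→ p1
  p1 = (rec X. a.(X + 0 + (X + X))) + 0 + ((rec X. a.(X + 0 + (X + X))) + (rec X. a.(X + 0 + (X + X)))) ⊢ —a→ p1
LTS(Q): 2 reachable states
  q0 = rec X. a.(X + 0 + (X + X)) + 0 ⊢ —a→ q1
  q1 = (rec X. a.(X + 0 + (X + X)) + 0) + 0 + ((rec X. a.(X + 0 + (X + X)) + 0) + (rec X. a.(X + 0 + (X + X)) + 0)) ⊢ —a→ q1
Bisimilarity quotient blocks:
  B0 = {p0, p1, q0, q1}
p0 ∈ B0, q0 ∈ B0 → same block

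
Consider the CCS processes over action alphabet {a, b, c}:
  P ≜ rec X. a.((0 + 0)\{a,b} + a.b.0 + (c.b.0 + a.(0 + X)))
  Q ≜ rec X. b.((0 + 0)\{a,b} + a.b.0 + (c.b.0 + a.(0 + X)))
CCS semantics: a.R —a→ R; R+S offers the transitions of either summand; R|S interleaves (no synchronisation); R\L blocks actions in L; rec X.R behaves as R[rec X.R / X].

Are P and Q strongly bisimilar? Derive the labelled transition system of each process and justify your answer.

Reachable graph of P (5 states):
  m0 = rec X. a.((0 + 0)\{a,b} + a.b.0 + (c.b.0 + a.(0 + X))) | ··a··> m1
  m1 = (0 + 0)\{a,b} + a.b.0 + (c.b.0 + a.(0 + (rec X. a.((0 + 0)\{a,b} + a.b.0 + (c.b.0 + a.(0 + X)))))) | ··a··> m2, ··a··> m3, ··c··> m3
  m2 = 0 + (rec X. a.((0 + 0)\{a,b} + a.b.0 + (c.b.0 + a.(0 + X)))) | ··a··> m1
  m3 = b.0 | ··b··> m4
  m4 = 0 | ∅
Reachable graph of Q (5 states):
  n0 = rec X. b.((0 + 0)\{a,b} + a.b.0 + (c.b.0 + a.(0 + X))) | ··b··> n1
  n1 = (0 + 0)\{a,b} + a.b.0 + (c.b.0 + a.(0 + (rec X. b.((0 + 0)\{a,b} + a.b.0 + (c.b.0 + a.(0 + X)))))) | ··a··> n2, ··a··> n3, ··c··> n3
  n2 = 0 + (rec X. b.((0 + 0)\{a,b} + a.b.0 + (c.b.0 + a.(0 + X)))) | ··b··> n1
  n3 = b.0 | ··b··> n4
  n4 = 0 | ∅
Coarsest stable partition (strong bisimilarity classes):
  B0 = {m0, m2}
  B1 = {m1}
  B2 = {m3, n3}
  B3 = {m4, n4}
  B4 = {n0, n2}
  B5 = {n1}
m0 ∈ B0, n0 ∈ B4 → different blocks

P ≁ Q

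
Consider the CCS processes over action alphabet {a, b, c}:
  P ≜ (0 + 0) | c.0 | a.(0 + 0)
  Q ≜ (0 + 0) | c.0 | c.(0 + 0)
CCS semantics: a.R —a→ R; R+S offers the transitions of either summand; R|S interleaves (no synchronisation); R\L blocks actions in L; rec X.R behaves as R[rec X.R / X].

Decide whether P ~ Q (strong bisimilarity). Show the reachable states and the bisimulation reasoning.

NO

P's transition system — 4 states:
  p0 = (0 + 0) | c.0 | a.(0 + 0) :: =a=> p1, =c=> p2
  p1 = (0 + 0) | c.0 | (0 + 0) :: =c=> p3
  p2 = (0 + 0) | 0 | a.(0 + 0) :: =a=> p3
  p3 = (0 + 0) | 0 | (0 + 0) :: deadlocked
Q's transition system — 4 states:
  q0 = (0 + 0) | c.0 | c.(0 + 0) :: =c=> q1, =c=> q2
  q1 = (0 + 0) | 0 | c.(0 + 0) :: =c=> q3
  q2 = (0 + 0) | c.0 | (0 + 0) :: =c=> q3
  q3 = (0 + 0) | 0 | (0 + 0) :: deadlocked
Bisimilarity quotient blocks:
  B0 = {p0}
  B1 = {p2}
  B2 = {p3, q3}
  B3 = {p1, q1, q2}
  B4 = {q0}
p0 ∈ B0, q0 ∈ B4 → different blocks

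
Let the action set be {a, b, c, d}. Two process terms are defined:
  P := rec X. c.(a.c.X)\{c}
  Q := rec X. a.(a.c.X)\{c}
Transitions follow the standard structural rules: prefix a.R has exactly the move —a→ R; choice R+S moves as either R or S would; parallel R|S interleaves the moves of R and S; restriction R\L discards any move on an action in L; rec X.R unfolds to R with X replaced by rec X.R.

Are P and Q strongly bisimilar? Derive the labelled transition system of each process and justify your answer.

P's transition system — 3 states:
  m0 = rec X. c.(a.c.X)\{c} → =c=> m1
  m1 = (a.c.(rec X. c.(a.c.X)\{c}))\{c} → =a=> m2
  m2 = (c.(rec X. c.(a.c.X)\{c}))\{c} → ∅
Q's transition system — 3 states:
  n0 = rec X. a.(a.c.X)\{c} → =a=> n1
  n1 = (a.c.(rec X. a.(a.c.X)\{c}))\{c} → =a=> n2
  n2 = (c.(rec X. a.(a.c.X)\{c}))\{c} → ∅
Partition-refinement fixed point:
  B0 = {m0}
  B1 = {m1, n1}
  B2 = {m2, n2}
  B3 = {n0}
m0 ∈ B0, n0 ∈ B3 → different blocks

NO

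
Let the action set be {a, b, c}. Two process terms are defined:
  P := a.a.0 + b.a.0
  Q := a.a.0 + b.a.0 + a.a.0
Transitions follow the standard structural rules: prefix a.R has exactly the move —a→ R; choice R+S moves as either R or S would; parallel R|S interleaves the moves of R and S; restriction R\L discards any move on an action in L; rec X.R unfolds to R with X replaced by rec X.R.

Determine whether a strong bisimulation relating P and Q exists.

P ~ Q

Reachable graph of P (3 states):
  s0 = a.a.0 + b.a.0 | ··a··> s1, ··b··> s1
  s1 = a.0 | ··a··> s2
  s2 = 0 | deadlocked
Reachable graph of Q (3 states):
  t0 = a.a.0 + b.a.0 + a.a.0 | ··a··> t1, ··b··> t1
  t1 = a.0 | ··a··> t2
  t2 = 0 | deadlocked
Coarsest stable partition (strong bisimilarity classes):
  B0 = {s0, t0}
  B1 = {s1, t1}
  B2 = {s2, t2}
s0 ∈ B0, t0 ∈ B0 → same block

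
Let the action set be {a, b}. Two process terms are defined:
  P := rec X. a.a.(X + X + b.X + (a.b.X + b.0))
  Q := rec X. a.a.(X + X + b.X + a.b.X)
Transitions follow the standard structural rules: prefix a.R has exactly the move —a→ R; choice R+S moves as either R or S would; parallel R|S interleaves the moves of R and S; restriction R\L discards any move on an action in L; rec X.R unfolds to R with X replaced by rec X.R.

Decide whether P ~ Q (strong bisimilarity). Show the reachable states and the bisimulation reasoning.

P ≁ Q

Reachable graph of P (5 states):
  u0 = rec X. a.a.(X + X + b.X + (a.b.X + b.0)) → --a--▸ u1
  u1 = a.((rec X. a.a.(X + X + b.X + (a.b.X + b.0))) + (rec X. a.a.(X + X + b.X + (a.b.X + b.0))) + b.(rec X. a.a.(X + X + b.X + (a.b.X + b.0))) + (a.b.(rec X. a.a.(X + X + b.X + (a.b.X + b.0))) + b.0)) → --a--▸ u2
  u2 = (rec X. a.a.(X + X + b.X + (a.b.X + b.0))) + (rec X. a.a.(X + X + b.X + (a.b.X + b.0))) + b.(rec X. a.a.(X + X + b.X + (a.b.X + b.0))) + (a.b.(rec X. a.a.(X + X + b.X + (a.b.X + b.0))) + b.0) → --a--▸ u1, --a--▸ u3, --b--▸ u0, --b--▸ u4
  u3 = b.(rec X. a.a.(X + X + b.X + (a.b.X + b.0))) → --b--▸ u0
  u4 = 0 → ·
Reachable graph of Q (4 states):
  v0 = rec X. a.a.(X + X + b.X + a.b.X) → --a--▸ v1
  v1 = a.((rec X. a.a.(X + X + b.X + a.b.X)) + (rec X. a.a.(X + X + b.X + a.b.X)) + b.(rec X. a.a.(X + X + b.X + a.b.X)) + a.b.(rec X. a.a.(X + X + b.X + a.b.X))) → --a--▸ v2
  v2 = (rec X. a.a.(X + X + b.X + a.b.X)) + (rec X. a.a.(X + X + b.X + a.b.X)) + b.(rec X. a.a.(X + X + b.X + a.b.X)) + a.b.(rec X. a.a.(X + X + b.X + a.b.X)) → --a--▸ v1, --a--▸ v3, --b--▸ v0
  v3 = b.(rec X. a.a.(X + X + b.X + a.b.X)) → --b--▸ v0
Coarsest stable partition (strong bisimilarity classes):
  B0 = {u0}
  B1 = {u1}
  B2 = {u2}
  B3 = {u4}
  B4 = {u3}
  B5 = {v0}
  B6 = {v1}
  B7 = {v2}
  B8 = {v3}
u0 ∈ B0, v0 ∈ B5 → different blocks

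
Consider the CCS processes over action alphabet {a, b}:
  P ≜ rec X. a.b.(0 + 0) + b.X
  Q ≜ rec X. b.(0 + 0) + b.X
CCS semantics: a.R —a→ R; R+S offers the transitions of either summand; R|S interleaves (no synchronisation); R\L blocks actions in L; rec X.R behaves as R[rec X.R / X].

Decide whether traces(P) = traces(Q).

trace-distinct — witness ⟨a⟩

P's transition system — 3 states:
  m0 = rec X. a.b.(0 + 0) + b.X | -a-> m1, -b-> m0
  m1 = b.(0 + 0) | -b-> m2
  m2 = 0 + 0 | ·
Q's transition system — 2 states:
  n0 = rec X. b.(0 + 0) + b.X | -b-> n0, -b-> n1
  n1 = 0 + 0 | ·
Run σ = ⟨a⟩ on P: start {m0}
  after a @ step 1: {m1}
  P completes σ.
Run σ = ⟨a⟩ on Q: start {n0}
  after a @ step 1: ∅  — Q cannot continue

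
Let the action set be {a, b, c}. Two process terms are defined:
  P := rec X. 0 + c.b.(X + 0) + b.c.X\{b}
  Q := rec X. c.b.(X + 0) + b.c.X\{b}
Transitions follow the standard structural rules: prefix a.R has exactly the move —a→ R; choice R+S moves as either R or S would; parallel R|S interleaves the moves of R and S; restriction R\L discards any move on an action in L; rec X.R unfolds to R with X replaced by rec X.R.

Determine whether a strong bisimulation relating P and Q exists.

bisimilar

P's transition system — 6 states:
  m0 = rec X. 0 + c.b.(X + 0) + b.c.X\{b} | —b→ m1, —c→ m2
  m1 = c.(rec X. 0 + c.b.(X + 0) + b.c.X\{b})\{b} | —c→ m3
  m2 = b.((rec X. 0 + c.b.(X + 0) + b.c.X\{b}) + 0) | —b→ m4
  m3 = (rec X. 0 + c.b.(X + 0) + b.c.X\{b})\{b} | —c→ m5
  m4 = (rec X. 0 + c.b.(X + 0) + b.c.X\{b}) + 0 | —b→ m1, —c→ m2
  m5 = (b.((rec X. 0 + c.b.(X + 0) + b.c.X\{b}) + 0))\{b} | (no moves)
Q's transition system — 6 states:
  n0 = rec X. c.b.(X + 0) + b.c.X\{b} | —b→ n1, —c→ n2
  n1 = c.(rec X. c.b.(X + 0) + b.c.X\{b})\{b} | —c→ n3
  n2 = b.((rec X. c.b.(X + 0) + b.c.X\{b}) + 0) | —b→ n4
  n3 = (rec X. c.b.(X + 0) + b.c.X\{b})\{b} | —c→ n5
  n4 = (rec X. c.b.(X + 0) + b.c.X\{b}) + 0 | —b→ n1, —c→ n2
  n5 = (b.((rec X. c.b.(X + 0) + b.c.X\{b}) + 0))\{b} | (no moves)
Partition-refinement fixed point:
  B0 = {m0, m4, n0, n4}
  B1 = {m2, n2}
  B2 = {m1, n1}
  B3 = {m3, n3}
  B4 = {m5, n5}
m0 ∈ B0, n0 ∈ B0 → same block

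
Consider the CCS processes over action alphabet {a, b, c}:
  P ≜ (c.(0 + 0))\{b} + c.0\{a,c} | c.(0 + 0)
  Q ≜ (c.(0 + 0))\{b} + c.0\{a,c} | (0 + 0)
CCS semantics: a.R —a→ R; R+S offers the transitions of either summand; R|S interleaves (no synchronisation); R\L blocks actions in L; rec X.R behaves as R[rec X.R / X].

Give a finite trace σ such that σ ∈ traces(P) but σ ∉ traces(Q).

P's transition system — 5 states:
  m0 = (c.(0 + 0))\{b} + c.0\{a,c} | c.(0 + 0) ⊢ ··c··> m1, ··c··> m2, ··c··> m3
  m1 = (0 + 0)\{b} ⊢ (no moves)
  m2 = 0\{a,c} | c.(0 + 0) ⊢ ··c··> m4
  m3 = c.0\{a,c} | (0 + 0) ⊢ ··c··> m4
  m4 = 0\{a,c} | (0 + 0) ⊢ (no moves)
Q's transition system — 3 states:
  n0 = (c.(0 + 0))\{b} + c.0\{a,c} | (0 + 0) ⊢ ··c··> n1, ··c··> n2
  n1 = (0 + 0)\{b} ⊢ (no moves)
  n2 = 0\{a,c} | (0 + 0) ⊢ (no moves)
Trace ⟨cc⟩ through P, begin at {m0}:
  [1] c ⇒ {m1, m2, m3}
  [2] c ⇒ {m4}
  — P admits the full trace.
Trace ⟨cc⟩ through Q, begin at {n0}:
  [1] c ⇒ {n1, n2}
  [2] c ⇒ ∅  — Q cannot continue

cc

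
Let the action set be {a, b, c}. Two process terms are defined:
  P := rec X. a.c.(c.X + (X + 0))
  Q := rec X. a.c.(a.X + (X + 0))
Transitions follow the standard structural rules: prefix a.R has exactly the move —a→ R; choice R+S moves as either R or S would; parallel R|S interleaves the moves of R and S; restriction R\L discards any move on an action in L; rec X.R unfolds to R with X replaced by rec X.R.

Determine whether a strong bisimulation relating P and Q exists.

Reachable graph of P (3 states):
  m0 = rec X. a.c.(c.X + (X + 0)) has moves -a-> m1
  m1 = c.(c.(rec X. a.c.(c.X + (X + 0))) + ((rec X. a.c.(c.X + (X + 0))) + 0)) has moves -c-> m2
  m2 = c.(rec X. a.c.(c.X + (X + 0))) + ((rec X. a.c.(c.X + (X + 0))) + 0) has moves -a-> m1, -c-> m0
Reachable graph of Q (3 states):
  n0 = rec X. a.c.(a.X + (X + 0)) has moves -a-> n1
  n1 = c.(a.(rec X. a.c.(a.X + (X + 0))) + ((rec X. a.c.(a.X + (X + 0))) + 0)) has moves -c-> n2
  n2 = a.(rec X. a.c.(a.X + (X + 0))) + ((rec X. a.c.(a.X + (X + 0))) + 0) has moves -a-> n0, -a-> n1
Partition-refinement fixed point:
  B0 = {m0}
  B1 = {m1}
  B2 = {m2}
  B3 = {n0}
  B4 = {n1}
  B5 = {n2}
m0 ∈ B0, n0 ∈ B3 → different blocks

not bisimilar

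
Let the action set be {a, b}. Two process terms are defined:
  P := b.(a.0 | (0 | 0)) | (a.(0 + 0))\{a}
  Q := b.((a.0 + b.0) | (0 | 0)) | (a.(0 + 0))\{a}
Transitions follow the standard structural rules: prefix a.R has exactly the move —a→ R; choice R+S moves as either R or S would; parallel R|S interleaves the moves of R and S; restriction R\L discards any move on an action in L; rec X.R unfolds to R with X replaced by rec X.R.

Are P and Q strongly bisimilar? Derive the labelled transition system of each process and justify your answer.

P ≁ Q

P's transition system — 3 states:
  s0 = b.(a.0 | (0 | 0)) | (a.(0 + 0))\{a} :: --b--▸ s1
  s1 = a.0 | (0 | 0) | (a.(0 + 0))\{a} :: --a--▸ s2
  s2 = 0 | (0 | 0) | (a.(0 + 0))\{a} :: (no moves)
Q's transition system — 3 states:
  t0 = b.((a.0 + b.0) | (0 | 0)) | (a.(0 + 0))\{a} :: --b--▸ t1
  t1 = (a.0 + b.0) | (0 | 0) | (a.(0 + 0))\{a} :: --a--▸ t2, --b--▸ t2
  t2 = 0 | (0 | 0) | (a.(0 + 0))\{a} :: (no moves)
Bisimilarity quotient blocks:
  B0 = {s0}
  B1 = {s1}
  B2 = {s2, t2}
  B3 = {t0}
  B4 = {t1}
s0 ∈ B0, t0 ∈ B3 → different blocks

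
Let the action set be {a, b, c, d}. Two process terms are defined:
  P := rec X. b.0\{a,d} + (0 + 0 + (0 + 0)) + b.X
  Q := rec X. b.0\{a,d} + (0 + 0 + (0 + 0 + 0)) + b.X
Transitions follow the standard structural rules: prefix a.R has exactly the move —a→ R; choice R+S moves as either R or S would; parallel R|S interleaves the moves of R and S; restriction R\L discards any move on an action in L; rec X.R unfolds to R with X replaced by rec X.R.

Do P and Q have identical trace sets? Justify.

YES

P's transition system — 2 states:
  u0 = rec X. b.0\{a,d} + (0 + 0 + (0 + 0)) + b.X → ··b··> u0, ··b··> u1
  u1 = 0\{a,d} → ∅
Q's transition system — 2 states:
  v0 = rec X. b.0\{a,d} + (0 + 0 + (0 + 0 + 0)) + b.X → ··b··> v0, ··b··> v1
  v1 = 0\{a,d} → ∅
Coarsest stable partition (strong bisimilarity classes):
  B0 = {u0, v0}
  B1 = {u1, v1}
u0 ∈ B0, v0 ∈ B0 → same block
Bisimilar ⇒ trace-equivalent.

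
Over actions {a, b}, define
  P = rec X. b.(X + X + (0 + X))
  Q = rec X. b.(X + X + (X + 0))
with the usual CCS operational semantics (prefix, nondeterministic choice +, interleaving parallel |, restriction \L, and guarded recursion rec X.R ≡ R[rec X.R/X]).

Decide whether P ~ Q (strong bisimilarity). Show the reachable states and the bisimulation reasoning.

Reachable graph of P (2 states):
  p0 = rec X. b.(X + X + (0 + X)) ⊢ --b--▸ p1
  p1 = (rec X. b.(X + X + (0 + X))) + (rec X. b.(X + X + (0 + X))) + (0 + (rec X. b.(X + X + (0 + X)))) ⊢ --b--▸ p1
Reachable graph of Q (2 states):
  q0 = rec X. b.(X + X + (X + 0)) ⊢ --b--▸ q1
  q1 = (rec X. b.(X + X + (X + 0))) + (rec X. b.(X + X + (X + 0))) + ((rec X. b.(X + X + (X + 0))) + 0) ⊢ --b--▸ q1
Bisimilarity quotient blocks:
  B0 = {p0, p1, q0, q1}
p0 ∈ B0, q0 ∈ B0 → same block

YES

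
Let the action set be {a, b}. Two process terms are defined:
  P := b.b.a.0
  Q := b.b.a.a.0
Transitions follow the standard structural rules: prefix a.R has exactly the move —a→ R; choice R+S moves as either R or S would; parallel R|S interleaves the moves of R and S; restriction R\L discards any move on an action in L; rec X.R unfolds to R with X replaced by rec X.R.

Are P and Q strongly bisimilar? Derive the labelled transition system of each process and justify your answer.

NO

P's transition system — 4 states:
  m0 = b.b.a.0 :: ··b··> m1
  m1 = b.a.0 :: ··b··> m2
  m2 = a.0 :: ··a··> m3
  m3 = 0 :: (no moves)
Q's transition system — 5 states:
  n0 = b.b.a.a.0 :: ··b··> n1
  n1 = b.a.a.0 :: ··b··> n2
  n2 = a.a.0 :: ··a··> n3
  n3 = a.0 :: ··a··> n4
  n4 = 0 :: (no moves)
Partition-refinement fixed point:
  B0 = {m0}
  B1 = {m1}
  B2 = {m2, n3}
  B3 = {m3, n4}
  B4 = {n0}
  B5 = {n1}
  B6 = {n2}
m0 ∈ B0, n0 ∈ B4 → different blocks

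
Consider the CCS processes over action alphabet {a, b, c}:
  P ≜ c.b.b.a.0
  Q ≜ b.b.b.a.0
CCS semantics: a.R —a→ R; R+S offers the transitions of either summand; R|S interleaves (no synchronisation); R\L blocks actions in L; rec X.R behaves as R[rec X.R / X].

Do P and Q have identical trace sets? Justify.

LTS(P): 5 reachable states
  u0 = c.b.b.a.0 → —c→ u1
  u1 = b.b.a.0 → —b→ u2
  u2 = b.a.0 → —b→ u3
  u3 = a.0 → —a→ u4
  u4 = 0 → (no moves)
LTS(Q): 5 reachable states
  v0 = b.b.b.a.0 → —b→ v1
  v1 = b.b.a.0 → —b→ v2
  v2 = b.a.0 → —b→ v3
  v3 = a.0 → —a→ v4
  v4 = 0 → (no moves)
Executing c from P (initial set {u0}):
  step 1 (c): {u1}
  — P admits the full trace.
Executing c from Q (initial set {v0}):
  step 1 (c): ∅ (Q stuck)

traces(P) ≠ traces(Q) — witness ⟨c⟩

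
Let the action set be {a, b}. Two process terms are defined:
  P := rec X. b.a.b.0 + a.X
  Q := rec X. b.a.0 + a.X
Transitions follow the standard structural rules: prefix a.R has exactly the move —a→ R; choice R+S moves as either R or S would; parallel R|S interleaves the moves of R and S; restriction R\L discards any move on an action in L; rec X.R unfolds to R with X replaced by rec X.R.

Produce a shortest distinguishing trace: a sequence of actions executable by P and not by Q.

bab

Reachable graph of P (4 states):
  s0 = rec X. b.a.b.0 + a.X has moves =a=> s0, =b=> s1
  s1 = a.b.0 has moves =a=> s2
  s2 = b.0 has moves =b=> s3
  s3 = 0 has moves ·
Reachable graph of Q (3 states):
  t0 = rec X. b.a.0 + a.X has moves =a=> t0, =b=> t1
  t1 = a.0 has moves =a=> t2
  t2 = 0 has moves ·
Run σ = ⟨bab⟩ on P: start {s0}
  after b @ step 1: {s1}
  after a @ step 2: {s2}
  after b @ step 3: {s3}
  — P admits the full trace.
Run σ = ⟨bab⟩ on Q: start {t0}
  after b @ step 1: {t1}
  after a @ step 2: {t2}
  after b @ step 3: ∅  — Q cannot continue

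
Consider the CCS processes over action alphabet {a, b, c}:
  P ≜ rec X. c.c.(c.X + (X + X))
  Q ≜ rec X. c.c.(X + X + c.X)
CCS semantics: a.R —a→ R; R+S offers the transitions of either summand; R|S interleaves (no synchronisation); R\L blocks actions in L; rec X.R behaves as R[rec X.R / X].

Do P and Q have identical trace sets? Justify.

LTS(P): 3 reachable states
  m0 = rec X. c.c.(c.X + (X + X)) → --c--▸ m1
  m1 = c.(c.(rec X. c.c.(c.X + (X + X))) + ((rec X. c.c.(c.X + (X + X))) + (rec X. c.c.(c.X + (X + X))))) → --c--▸ m2
  m2 = c.(rec X. c.c.(c.X + (X + X))) + ((rec X. c.c.(c.X + (X + X))) + (rec X. c.c.(c.X + (X + X)))) → --c--▸ m0, --c--▸ m1
LTS(Q): 3 reachable states
  n0 = rec X. c.c.(X + X + c.X) → --c--▸ n1
  n1 = c.((rec X. c.c.(X + X + c.X)) + (rec X. c.c.(X + X + c.X)) + c.(rec X. c.c.(X + X + c.X))) → --c--▸ n2
  n2 = (rec X. c.c.(X + X + c.X)) + (rec X. c.c.(X + X + c.X)) + c.(rec X. c.c.(X + X + c.X)) → --c--▸ n0, --c--▸ n1
Coarsest stable partition (strong bisimilarity classes):
  B0 = {m0, m1, m2, n0, n1, n2}
m0 ∈ B0, n0 ∈ B0 → same block
Bisimilar ⇒ trace-equivalent.

trace-equivalent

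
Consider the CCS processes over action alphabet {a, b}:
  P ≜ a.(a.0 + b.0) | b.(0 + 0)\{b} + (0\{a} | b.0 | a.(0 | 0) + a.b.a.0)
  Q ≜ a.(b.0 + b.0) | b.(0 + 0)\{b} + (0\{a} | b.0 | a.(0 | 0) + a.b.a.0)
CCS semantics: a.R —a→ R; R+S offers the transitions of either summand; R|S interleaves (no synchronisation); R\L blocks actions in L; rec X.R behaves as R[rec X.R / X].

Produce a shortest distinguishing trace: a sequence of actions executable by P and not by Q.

Reachable graph of P (12 states):
  m0 = a.(a.0 + b.0) | b.(0 + 0)\{b} + (0\{a} | b.0 | a.(0 | 0) + a.b.a.0) | -a-> m1, -a-> m2, -a-> m3, -b-> m4, -b-> m5
  m1 = (a.0 + b.0) | b.(0 + 0)\{b} | -a-> m6, -b-> m6, -b-> m7
  m2 = 0\{a} | b.0 | (0 | 0) | -b-> m8
  m3 = b.a.0 | -b-> m9
  m4 = 0\{a} | 0 | a.(0 | 0) | -a-> m8
  m5 = a.(a.0 + b.0) | (0 + 0)\{b} | -a-> m7
  m6 = 0 | b.(0 + 0)\{b} | -b-> m10
  m7 = (a.0 + b.0) | (0 + 0)\{b} | -a-> m10, -b-> m10
  m8 = 0\{a} | 0 | (0 | 0) | deadlocked
  m9 = a.0 | -a-> m11
  m10 = 0 | (0 + 0)\{b} | deadlocked
  m11 = 0 | deadlocked
Reachable graph of Q (12 states):
  n0 = a.(b.0 + b.0) | b.(0 + 0)\{b} + (0\{a} | b.0 | a.(0 | 0) + a.b.a.0) | -a-> n1, -a-> n2, -a-> n3, -b-> n4, -b-> n5
  n1 = (b.0 + b.0) | b.(0 + 0)\{b} | -b-> n6, -b-> n7
  n2 = 0\{a} | b.0 | (0 | 0) | -b-> n8
  n3 = b.a.0 | -b-> n9
  n4 = 0\{a} | 0 | a.(0 | 0) | -a-> n8
  n5 = a.(b.0 + b.0) | (0 + 0)\{b} | -a-> n6
  n6 = (b.0 + b.0) | (0 + 0)\{b} | -b-> n10
  n7 = 0 | b.(0 + 0)\{b} | -b-> n10
  n8 = 0\{a} | 0 | (0 | 0) | deadlocked
  n9 = a.0 | -a-> n11
  n10 = 0 | (0 + 0)\{b} | deadlocked
  n11 = 0 | deadlocked
Run σ = ⟨aa⟩ on P: start {m0}
  after a @ step 1: {m1, m2, m3}
  after a @ step 2: {m6}
  ✓ P
Run σ = ⟨aa⟩ on Q: start {n0}
  after a @ step 1: {n1, n2, n3}
  after a @ step 2: ∅ (Q stuck)

aa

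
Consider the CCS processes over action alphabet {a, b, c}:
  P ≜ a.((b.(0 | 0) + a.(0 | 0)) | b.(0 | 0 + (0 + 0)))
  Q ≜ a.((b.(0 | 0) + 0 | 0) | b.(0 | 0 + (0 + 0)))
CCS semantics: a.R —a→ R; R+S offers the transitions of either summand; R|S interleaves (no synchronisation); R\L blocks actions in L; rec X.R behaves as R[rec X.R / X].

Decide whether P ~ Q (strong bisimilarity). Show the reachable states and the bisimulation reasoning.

P ≁ Q

P's transition system — 5 states:
  s0 = a.((b.(0 | 0) + a.(0 | 0)) | b.(0 | 0 + (0 + 0))) has moves ··a··> s1
  s1 = (b.(0 | 0) + a.(0 | 0)) | b.(0 | 0 + (0 + 0)) has moves ··a··> s2, ··b··> s2, ··b··> s3
  s2 = 0 | 0 | b.(0 | 0 + (0 + 0)) has moves ··b··> s4
  s3 = (b.(0 | 0) + a.(0 | 0)) | (0 | 0 + (0 + 0)) has moves ··a··> s4, ··b··> s4
  s4 = 0 | 0 | (0 | 0 + (0 + 0)) has moves (no moves)
Q's transition system — 5 states:
  t0 = a.((b.(0 | 0) + 0 | 0) | b.(0 | 0 + (0 + 0))) has moves ··a··> t1
  t1 = (b.(0 | 0) + 0 | 0) | b.(0 | 0 + (0 + 0)) has moves ··b··> t2, ··b··> t3
  t2 = (b.(0 | 0) + 0 | 0) | (0 | 0 + (0 + 0)) has moves ··b··> t4
  t3 = 0 | 0 | b.(0 | 0 + (0 + 0)) has moves ··b··> t4
  t4 = 0 | 0 | (0 | 0 + (0 + 0)) has moves (no moves)
Partition-refinement fixed point:
  B0 = {s0}
  B1 = {s1}
  B2 = {s3}
  B3 = {s4, t4}
  B4 = {s2, t2, t3}
  B5 = {t0}
  B6 = {t1}
s0 ∈ B0, t0 ∈ B5 → different blocks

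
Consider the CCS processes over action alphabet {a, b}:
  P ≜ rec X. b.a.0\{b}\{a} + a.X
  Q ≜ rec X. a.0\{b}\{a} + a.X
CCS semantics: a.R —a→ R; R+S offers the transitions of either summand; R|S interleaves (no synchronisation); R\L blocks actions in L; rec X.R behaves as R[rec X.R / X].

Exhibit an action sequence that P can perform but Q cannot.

b

Reachable graph of P (3 states):
  u0 = rec X. b.a.0\{b}\{a} + a.X | —a→ u0, —b→ u1
  u1 = a.0\{b}\{a} | —a→ u2
  u2 = 0\{b}\{a} | deadlocked
Reachable graph of Q (2 states):
  v0 = rec X. a.0\{b}\{a} + a.X | —a→ v0, —a→ v1
  v1 = 0\{b}\{a} | deadlocked
Run σ = ⟨b⟩ on P: start {u0}
  [1] b ⇒ {u1}
  ✓ P
Run σ = ⟨b⟩ on Q: start {v0}
  [1] b ⇒ no successor for Q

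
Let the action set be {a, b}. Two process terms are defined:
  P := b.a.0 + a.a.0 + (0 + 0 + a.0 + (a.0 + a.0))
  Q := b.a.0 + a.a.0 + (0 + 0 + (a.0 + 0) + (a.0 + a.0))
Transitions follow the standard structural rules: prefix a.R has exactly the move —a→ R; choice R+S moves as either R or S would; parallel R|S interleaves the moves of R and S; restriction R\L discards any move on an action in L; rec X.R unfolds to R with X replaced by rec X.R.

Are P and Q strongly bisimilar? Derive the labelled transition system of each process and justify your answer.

YES

P's transition system — 3 states:
  s0 = b.a.0 + a.a.0 + (0 + 0 + a.0 + (a.0 + a.0)) → --a--▸ s1, --a--▸ s2, --b--▸ s2
  s1 = 0 → deadlocked
  s2 = a.0 → --a--▸ s1
Q's transition system — 3 states:
  t0 = b.a.0 + a.a.0 + (0 + 0 + (a.0 + 0) + (a.0 + a.0)) → --a--▸ t1, --a--▸ t2, --b--▸ t2
  t1 = 0 → deadlocked
  t2 = a.0 → --a--▸ t1
Bisimilarity quotient blocks:
  B0 = {s0, t0}
  B1 = {s1, t1}
  B2 = {s2, t2}
s0 ∈ B0, t0 ∈ B0 → same block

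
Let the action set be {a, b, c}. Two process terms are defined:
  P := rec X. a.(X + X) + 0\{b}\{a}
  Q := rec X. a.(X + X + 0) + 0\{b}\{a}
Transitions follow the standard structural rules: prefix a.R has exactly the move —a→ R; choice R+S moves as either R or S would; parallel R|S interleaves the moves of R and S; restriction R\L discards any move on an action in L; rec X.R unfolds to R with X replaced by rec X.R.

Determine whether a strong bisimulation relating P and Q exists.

bisimilar

P's transition system — 2 states:
  p0 = rec X. a.(X + X) + 0\{b}\{a} has moves ··a··> p1
  p1 = (rec X. a.(X + X) + 0\{b}\{a}) + (rec X. a.(X + X) + 0\{b}\{a}) has moves ··a··> p1
Q's transition system — 2 states:
  q0 = rec X. a.(X + X + 0) + 0\{b}\{a} has moves ··a··> q1
  q1 = (rec X. a.(X + X + 0) + 0\{b}\{a}) + (rec X. a.(X + X + 0) + 0\{b}\{a}) + 0 has moves ··a··> q1
Bisimilarity quotient blocks:
  B0 = {p0, p1, q0, q1}
p0 ∈ B0, q0 ∈ B0 → same block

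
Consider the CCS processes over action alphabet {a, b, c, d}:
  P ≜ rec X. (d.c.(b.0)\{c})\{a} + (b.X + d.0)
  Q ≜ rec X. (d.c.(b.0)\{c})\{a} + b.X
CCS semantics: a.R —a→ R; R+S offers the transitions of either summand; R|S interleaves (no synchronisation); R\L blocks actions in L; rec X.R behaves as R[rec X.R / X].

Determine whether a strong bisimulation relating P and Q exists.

NO

LTS(P): 5 reachable states
  p0 = rec X. (d.c.(b.0)\{c})\{a} + (b.X + d.0) :: —b→ p0, —d→ p1, —d→ p2
  p1 = (c.(b.0)\{c})\{a} :: —c→ p3
  p2 = 0 :: ∅
  p3 = (b.0)\{c}\{a} :: —b→ p4
  p4 = 0\{c}\{a} :: ∅
LTS(Q): 4 reachable states
  q0 = rec X. (d.c.(b.0)\{c})\{a} + b.X :: —b→ q0, —d→ q1
  q1 = (c.(b.0)\{c})\{a} :: —c→ q2
  q2 = (b.0)\{c}\{a} :: —b→ q3
  q3 = 0\{c}\{a} :: ∅
Bisimilarity quotient blocks:
  B0 = {p0}
  B1 = {p1, q1}
  B2 = {p3, q2}
  B3 = {p2, p4, q3}
  B4 = {q0}
p0 ∈ B0, q0 ∈ B4 → different blocks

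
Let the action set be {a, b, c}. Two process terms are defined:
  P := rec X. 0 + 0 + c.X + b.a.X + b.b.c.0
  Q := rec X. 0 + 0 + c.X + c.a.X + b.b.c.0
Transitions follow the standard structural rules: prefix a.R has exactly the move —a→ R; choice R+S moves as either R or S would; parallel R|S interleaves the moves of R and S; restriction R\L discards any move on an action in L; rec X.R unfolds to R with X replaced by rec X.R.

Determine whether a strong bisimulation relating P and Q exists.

Reachable graph of P (5 states):
  m0 = rec X. 0 + 0 + c.X + b.a.X + b.b.c.0 ⊢ ··b··> m1, ··b··> m2, ··c··> m0
  m1 = a.(rec X. 0 + 0 + c.X + b.a.X + b.b.c.0) ⊢ ··a··> m0
  m2 = b.c.0 ⊢ ··b··> m3
  m3 = c.0 ⊢ ··c··> m4
  m4 = 0 ⊢ (no moves)
Reachable graph of Q (5 states):
  n0 = rec X. 0 + 0 + c.X + c.a.X + b.b.c.0 ⊢ ··b··> n1, ··c··> n0, ··c··> n2
  n1 = b.c.0 ⊢ ··b··> n3
  n2 = a.(rec X. 0 + 0 + c.X + c.a.X + b.b.c.0) ⊢ ··a··> n0
  n3 = c.0 ⊢ ··c··> n4
  n4 = 0 ⊢ (no moves)
Bisimilarity quotient blocks:
  B0 = {m0}
  B1 = {m2, n1}
  B2 = {m3, n3}
  B3 = {m4, n4}
  B4 = {m1}
  B5 = {n0}
  B6 = {n2}
m0 ∈ B0, n0 ∈ B5 → different blocks

not bisimilar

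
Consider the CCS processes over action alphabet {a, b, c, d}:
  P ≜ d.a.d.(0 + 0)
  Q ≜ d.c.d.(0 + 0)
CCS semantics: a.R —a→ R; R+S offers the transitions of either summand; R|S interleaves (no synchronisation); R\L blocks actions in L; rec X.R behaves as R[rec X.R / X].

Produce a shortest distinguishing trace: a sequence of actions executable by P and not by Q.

LTS(P): 4 reachable states
  p0 = d.a.d.(0 + 0) :: —d→ p1
  p1 = a.d.(0 + 0) :: —a→ p2
  p2 = d.(0 + 0) :: —d→ p3
  p3 = 0 + 0 :: (no moves)
LTS(Q): 4 reachable states
  q0 = d.c.d.(0 + 0) :: —d→ q1
  q1 = c.d.(0 + 0) :: —c→ q2
  q2 = d.(0 + 0) :: —d→ q3
  q3 = 0 + 0 :: (no moves)
Trace ⟨da⟩ through P, begin at {p0}:
  after d @ step 1: {p1}
  after a @ step 2: {p2}
  — P admits the full trace.
Trace ⟨da⟩ through Q, begin at {q0}:
  after d @ step 1: {q1}
  after a @ step 2: ∅  — Q cannot continue

da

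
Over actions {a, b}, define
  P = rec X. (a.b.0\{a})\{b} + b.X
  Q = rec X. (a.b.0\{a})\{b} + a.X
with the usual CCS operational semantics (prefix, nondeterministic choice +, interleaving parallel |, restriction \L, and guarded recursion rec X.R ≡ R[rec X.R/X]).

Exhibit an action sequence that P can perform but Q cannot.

P's transition system — 2 states:
  u0 = rec X. (a.b.0\{a})\{b} + b.X has moves —a→ u1, —b→ u0
  u1 = (b.0\{a})\{b} has moves deadlocked
Q's transition system — 2 states:
  v0 = rec X. (a.b.0\{a})\{b} + a.X has moves —a→ v0, —a→ v1
  v1 = (b.0\{a})\{b} has moves deadlocked
Trace ⟨b⟩ through P, begin at {u0}:
  after b @ step 1: {u0}
  P completes σ.
Trace ⟨b⟩ through Q, begin at {v0}:
  after b @ step 1: ∅  — Q cannot continue

b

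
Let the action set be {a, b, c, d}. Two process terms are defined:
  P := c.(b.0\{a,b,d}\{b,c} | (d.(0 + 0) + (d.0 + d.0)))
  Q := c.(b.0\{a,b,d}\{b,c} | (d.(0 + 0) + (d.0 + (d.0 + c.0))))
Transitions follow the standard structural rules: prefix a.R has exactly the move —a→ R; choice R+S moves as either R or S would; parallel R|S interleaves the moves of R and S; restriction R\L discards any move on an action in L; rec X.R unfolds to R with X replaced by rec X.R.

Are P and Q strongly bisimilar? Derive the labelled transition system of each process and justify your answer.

LTS(P): 7 reachable states
  u0 = c.(b.0\{a,b,d}\{b,c} | (d.(0 + 0) + (d.0 + d.0))) :: --c--▸ u1
  u1 = b.0\{a,b,d}\{b,c} | (d.(0 + 0) + (d.0 + d.0)) :: --b--▸ u2, --d--▸ u3, --d--▸ u4
  u2 = 0\{a,b,d}\{b,c} | (d.(0 + 0) + (d.0 + d.0)) :: --d--▸ u5, --d--▸ u6
  u3 = b.0\{a,b,d}\{b,c} | (0 + 0) :: --b--▸ u5
  u4 = b.0\{a,b,d}\{b,c} | 0 :: --b--▸ u6
  u5 = 0\{a,b,d}\{b,c} | (0 + 0) :: deadlocked
  u6 = 0\{a,b,d}\{b,c} | 0 :: deadlocked
LTS(Q): 7 reachable states
  v0 = c.(b.0\{a,b,d}\{b,c} | (d.(0 + 0) + (d.0 + (d.0 + c.0)))) :: --c--▸ v1
  v1 = b.0\{a,b,d}\{b,c} | (d.(0 + 0) + (d.0 + (d.0 + c.0))) :: --b--▸ v2, --c--▸ v3, --d--▸ v3, --d--▸ v4
  v2 = 0\{a,b,d}\{b,c} | (d.(0 + 0) + (d.0 + (d.0 + c.0))) :: --c--▸ v5, --d--▸ v5, --d--▸ v6
  v3 = b.0\{a,b,d}\{b,c} | 0 :: --b--▸ v5
  v4 = b.0\{a,b,d}\{b,c} | (0 + 0) :: --b--▸ v6
  v5 = 0\{a,b,d}\{b,c} | 0 :: deadlocked
  v6 = 0\{a,b,d}\{b,c} | (0 + 0) :: deadlocked
Partition-refinement fixed point:
  B0 = {u0}
  B1 = {u1}
  B2 = {u2}
  B3 = {u5, u6, v5, v6}
  B4 = {u3, u4, v3, v4}
  B5 = {v0}
  B6 = {v1}
  B7 = {v2}
u0 ∈ B0, v0 ∈ B5 → different blocks

NO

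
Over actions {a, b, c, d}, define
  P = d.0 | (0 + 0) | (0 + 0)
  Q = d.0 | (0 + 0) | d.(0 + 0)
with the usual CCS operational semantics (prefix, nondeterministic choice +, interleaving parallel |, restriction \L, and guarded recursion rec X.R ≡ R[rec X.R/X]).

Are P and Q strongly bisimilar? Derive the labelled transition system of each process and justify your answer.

P's transition system — 2 states:
  p0 = d.0 | (0 + 0) | (0 + 0) :: =d=> p1
  p1 = 0 | (0 + 0) | (0 + 0) :: (no moves)
Q's transition system — 4 states:
  q0 = d.0 | (0 + 0) | d.(0 + 0) :: =d=> q1, =d=> q2
  q1 = 0 | (0 + 0) | d.(0 + 0) :: =d=> q3
  q2 = d.0 | (0 + 0) | (0 + 0) :: =d=> q3
  q3 = 0 | (0 + 0) | (0 + 0) :: (no moves)
Partition-refinement fixed point:
  B0 = {p0, q1, q2}
  B1 = {p1, q3}
  B2 = {q0}
p0 ∈ B0, q0 ∈ B2 → different blocks

NO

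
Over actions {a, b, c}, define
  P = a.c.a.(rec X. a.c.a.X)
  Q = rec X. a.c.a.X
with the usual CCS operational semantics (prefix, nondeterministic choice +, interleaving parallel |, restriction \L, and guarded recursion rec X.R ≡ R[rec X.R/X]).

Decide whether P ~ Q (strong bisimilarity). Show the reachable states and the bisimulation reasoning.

LTS(P): 4 reachable states
  p0 = a.c.a.(rec X. a.c.a.X) | —a→ p1
  p1 = c.a.(rec X. a.c.a.X) | —c→ p2
  p2 = a.(rec X. a.c.a.X) | —a→ p3
  p3 = rec X. a.c.a.X | —a→ p1
LTS(Q): 3 reachable states
  q0 = rec X. a.c.a.X | —a→ q1
  q1 = c.a.(rec X. a.c.a.X) | —c→ q2
  q2 = a.(rec X. a.c.a.X) | —a→ q0
Bisimilarity quotient blocks:
  B0 = {p0, p3, q0}
  B1 = {p1, q1}
  B2 = {p2, q2}
p0 ∈ B0, q0 ∈ B0 → same block

P ~ Q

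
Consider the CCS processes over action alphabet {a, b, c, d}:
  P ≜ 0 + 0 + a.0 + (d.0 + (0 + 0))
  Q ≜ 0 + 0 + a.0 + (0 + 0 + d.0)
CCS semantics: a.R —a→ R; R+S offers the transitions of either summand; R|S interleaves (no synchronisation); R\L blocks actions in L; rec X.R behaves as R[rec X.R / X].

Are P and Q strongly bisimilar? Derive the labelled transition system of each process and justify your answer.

P's transition system — 2 states:
  u0 = 0 + 0 + a.0 + (d.0 + (0 + 0)) ⊢ —a→ u1, —d→ u1
  u1 = 0 ⊢ ·
Q's transition system — 2 states:
  v0 = 0 + 0 + a.0 + (0 + 0 + d.0) ⊢ —a→ v1, —d→ v1
  v1 = 0 ⊢ ·
Bisimilarity quotient blocks:
  B0 = {u0, v0}
  B1 = {u1, v1}
u0 ∈ B0, v0 ∈ B0 → same block

P ~ Q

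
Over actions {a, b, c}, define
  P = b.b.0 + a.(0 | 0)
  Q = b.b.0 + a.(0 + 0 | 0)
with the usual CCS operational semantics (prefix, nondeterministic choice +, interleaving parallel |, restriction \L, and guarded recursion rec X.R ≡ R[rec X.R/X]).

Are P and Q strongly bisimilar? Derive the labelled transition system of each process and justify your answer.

YES

LTS(P): 4 reachable states
  u0 = b.b.0 + a.(0 | 0) → —a→ u1, —b→ u2
  u1 = 0 | 0 → deadlocked
  u2 = b.0 → —b→ u3
  u3 = 0 → deadlocked
LTS(Q): 4 reachable states
  v0 = b.b.0 + a.(0 + 0 | 0) → —a→ v1, —b→ v2
  v1 = 0 + 0 | 0 → deadlocked
  v2 = b.0 → —b→ v3
  v3 = 0 → deadlocked
Bisimilarity quotient blocks:
  B0 = {u0, v0}
  B1 = {u1, u3, v1, v3}
  B2 = {u2, v2}
u0 ∈ B0, v0 ∈ B0 → same block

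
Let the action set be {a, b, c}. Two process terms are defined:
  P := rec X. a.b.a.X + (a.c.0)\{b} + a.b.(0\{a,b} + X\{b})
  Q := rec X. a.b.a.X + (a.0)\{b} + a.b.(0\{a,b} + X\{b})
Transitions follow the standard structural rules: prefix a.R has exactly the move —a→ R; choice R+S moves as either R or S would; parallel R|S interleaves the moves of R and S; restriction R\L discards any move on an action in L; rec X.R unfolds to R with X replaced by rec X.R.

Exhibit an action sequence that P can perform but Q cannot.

ac

P's transition system — 11 states:
  s0 = rec X. a.b.a.X + (a.c.0)\{b} + a.b.(0\{a,b} + X\{b}) | —a→ s1, —a→ s2, —a→ s3
  s1 = (c.0)\{b} | —c→ s4
  s2 = b.(0\{a,b} + (rec X. a.b.a.X + (a.c.0)\{b} + a.b.(0\{a,b} + X\{b}))\{b}) | —b→ s5
  s3 = b.a.(rec X. a.b.a.X + (a.c.0)\{b} + a.b.(0\{a,b} + X\{b})) | —b→ s6
  s4 = 0\{b} | ·
  s5 = 0\{a,b} + (rec X. a.b.a.X + (a.c.0)\{b} + a.b.(0\{a,b} + X\{b}))\{b} | —a→ s7, —a→ s8, —a→ s9
  s6 = a.(rec X. a.b.a.X + (a.c.0)\{b} + a.b.(0\{a,b} + X\{b})) | —a→ s0
  s7 = (b.(0\{a,b} + (rec X. a.b.a.X + (a.c.0)\{b} + a.b.(0\{a,b} + X\{b}))\{b}))\{b} | ·
  s8 = (b.a.(rec X. a.b.a.X + (a.c.0)\{b} + a.b.(0\{a,b} + X\{b})))\{b} | ·
  s9 = (c.0)\{b}\{b} | —c→ s10
  s10 = 0\{b}\{b} | ·
Q's transition system — 9 states:
  t0 = rec X. a.b.a.X + (a.0)\{b} + a.b.(0\{a,b} + X\{b}) | —a→ t1, —a→ t2, —a→ t3
  t1 = 0\{b} | ·
  t2 = b.(0\{a,b} + (rec X. a.b.a.X + (a.0)\{b} + a.b.(0\{a,b} + X\{b}))\{b}) | —b→ t4
  t3 = b.a.(rec X. a.b.a.X + (a.0)\{b} + a.b.(0\{a,b} + X\{b})) | —b→ t5
  t4 = 0\{a,b} + (rec X. a.b.a.X + (a.0)\{b} + a.b.(0\{a,b} + X\{b}))\{b} | —a→ t6, —a→ t7, —a→ t8
  t5 = a.(rec X. a.b.a.X + (a.0)\{b} + a.b.(0\{a,b} + X\{b})) | —a→ t0
  t6 = (b.(0\{a,b} + (rec X. a.b.a.X + (a.0)\{b} + a.b.(0\{a,b} + X\{b}))\{b}))\{b} | ·
  t7 = (b.a.(rec X. a.b.a.X + (a.0)\{b} + a.b.(0\{a,b} + X\{b})))\{b} | ·
  t8 = 0\{b}\{b} | ·
Executing ac from P (initial set {s0}):
  after a @ step 1: {s1, s2, s3}
  after c @ step 2: {s4}
  ✓ P
Executing ac from Q (initial set {t0}):
  after a @ step 1: {t1, t2, t3}
  after c @ step 2: ∅ (Q stuck)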